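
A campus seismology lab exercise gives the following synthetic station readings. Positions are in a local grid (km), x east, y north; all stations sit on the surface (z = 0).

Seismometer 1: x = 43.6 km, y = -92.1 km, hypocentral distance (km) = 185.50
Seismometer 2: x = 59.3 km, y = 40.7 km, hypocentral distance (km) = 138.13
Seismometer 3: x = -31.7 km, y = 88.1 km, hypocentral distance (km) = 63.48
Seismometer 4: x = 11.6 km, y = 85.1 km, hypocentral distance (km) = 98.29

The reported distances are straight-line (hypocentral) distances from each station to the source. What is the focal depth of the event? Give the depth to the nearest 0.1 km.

Each station gives a sphere (x−x_i)² + (y−y_i)² + z² = d_i² (stations at z=0).
Subtracting the Seismometer 1 sphere from Seismometer 2 and Seismometer 3: z² cancels, leaving linear equations in x and y:
31.4 x + 265.6 y = 10119.96
-150.6 x + 360.4 y = 28763.67
Solving: x ≈ -77.800, y ≈ 47.300 km (keep extra digits for the depth step; rounded: -77.8, 47.3).
Then from the Seismometer 1 sphere: z² = 185.50² − (x − 43.6)² − (y + 92.1)² with x = -77.800, y = 47.300, so z ≈ 15.490 ≈ 15.5 km.

z ≈ 15.5 km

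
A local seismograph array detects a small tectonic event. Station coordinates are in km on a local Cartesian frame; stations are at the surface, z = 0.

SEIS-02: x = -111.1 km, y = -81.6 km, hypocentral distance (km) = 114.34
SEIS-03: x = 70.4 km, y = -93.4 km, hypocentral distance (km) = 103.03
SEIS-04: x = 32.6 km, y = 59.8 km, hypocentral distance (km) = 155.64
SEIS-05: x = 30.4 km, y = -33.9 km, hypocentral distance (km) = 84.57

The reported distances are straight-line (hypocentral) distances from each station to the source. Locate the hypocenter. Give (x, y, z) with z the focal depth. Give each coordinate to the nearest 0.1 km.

(-12.9, -77.1, 58.4)

Each station gives a sphere (x−x_i)² + (y−y_i)² + z² = d_i² (stations at z=0).
Subtracting the SEIS-02 sphere from SEIS-03 and SEIS-04: z² cancels, leaving linear equations in x and y:
363.0 x − 23.6 y = -2863.60
287.4 x + 282.8 y = -25513.14
Solving: x ≈ -12.902, y ≈ -77.105 km (keep extra digits for the depth step; rounded: -12.9, -77.1).
Then from the SEIS-02 sphere: z² = 114.34² − (x + 111.1)² − (y + 81.6)² with x = -12.902, y = -77.105, so z ≈ 58.400 ≈ 58.4 km.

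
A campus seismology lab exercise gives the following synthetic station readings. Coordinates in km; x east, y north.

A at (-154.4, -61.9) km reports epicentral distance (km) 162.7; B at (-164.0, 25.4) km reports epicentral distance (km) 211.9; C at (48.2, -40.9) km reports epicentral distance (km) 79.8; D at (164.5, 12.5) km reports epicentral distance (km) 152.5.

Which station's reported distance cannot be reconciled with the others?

Solve using three stations at a time. Using A, B, C (subtract circle equations pairwise → linear system) gives (x, y) ≈ (2.2, -106.1).
Distances from that point to each station vs reported:
  A: calculated 162.7 vs reported 162.7 → residual 0.0 km
  B: calculated 211.9 vs reported 211.9 → residual 0.0 km
  C: calculated 79.8 vs reported 79.8 → residual 0.0 km
  D: calculated 201.0 vs reported 152.5 → residual 48.5 km
A, B, C are mutually consistent (residuals ≈ 0); D is off by 48.5 km.

D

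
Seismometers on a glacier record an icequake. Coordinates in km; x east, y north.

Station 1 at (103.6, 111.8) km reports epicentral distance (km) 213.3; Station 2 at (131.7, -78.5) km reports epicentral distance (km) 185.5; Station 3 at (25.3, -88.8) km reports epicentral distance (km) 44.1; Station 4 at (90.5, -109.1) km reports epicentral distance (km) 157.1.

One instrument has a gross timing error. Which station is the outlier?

Solve using three stations at a time. Using Station 1, Station 2, Station 4 (subtract circle equations pairwise → linear system) gives (x, y) ≈ (-49.1, -37.1).
Distances from that point to each station vs reported:
  Station 1: calculated 213.3 vs reported 213.3 → residual 0.0 km
  Station 2: calculated 185.5 vs reported 185.5 → residual 0.0 km
  Station 3: calculated 90.6 vs reported 44.1 → residual 46.5 km
  Station 4: calculated 157.1 vs reported 157.1 → residual 0.0 km
Station 1, Station 2, Station 4 are mutually consistent (residuals ≈ 0); Station 3 is off by 46.5 km.

Station 3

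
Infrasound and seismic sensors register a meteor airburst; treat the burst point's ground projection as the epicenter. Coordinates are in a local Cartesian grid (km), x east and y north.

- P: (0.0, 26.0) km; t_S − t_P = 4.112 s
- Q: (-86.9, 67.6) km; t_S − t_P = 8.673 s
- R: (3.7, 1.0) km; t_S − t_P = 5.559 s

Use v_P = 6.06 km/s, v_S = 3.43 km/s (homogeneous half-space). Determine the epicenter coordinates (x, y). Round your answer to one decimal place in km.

Distance from S−P lag: d = Δt · v_P v_S / (v_P − v_S) = Δt · (6.06·3.43)/(6.06−3.43) ≈ 7.9033·Δt.
So d_P = 32.50, d_Q = 68.55, d_R = 43.93 km.
Circle about each station: x² + (y − 26.0)² = 32.50²; (x + 86.9)² + (y − 67.6)² = 68.55²; (x − 3.7)² + (y − 1.0)² = 43.93².
Subtracting the P equation from the Q and R equations removes the quadratic terms:
-173.8 x + 83.2 y = 7802.52
7.4 x − 50.0 y = -1534.90
Solving the 2×2 system: x ≈ -32.5, y ≈ 25.9 km.

x ≈ -32.5 km, y ≈ 25.9 km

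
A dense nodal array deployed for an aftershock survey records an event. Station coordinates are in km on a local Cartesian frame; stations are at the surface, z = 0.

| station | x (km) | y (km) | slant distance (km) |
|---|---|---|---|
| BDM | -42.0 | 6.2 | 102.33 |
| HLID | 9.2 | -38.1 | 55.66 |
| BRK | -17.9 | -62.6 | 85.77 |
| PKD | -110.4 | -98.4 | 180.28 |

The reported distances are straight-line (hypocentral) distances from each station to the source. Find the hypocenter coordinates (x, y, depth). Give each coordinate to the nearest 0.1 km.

Each station gives a sphere (x−x_i)² + (y−y_i)² + z² = d_i² (stations at z=0).
Subtracting the BDM sphere from HLID and BRK: z² cancels, leaving linear equations in x and y:
102.4 x − 88.6 y = 7107.20
48.2 x − 137.6 y = 5551.67
Solving: x ≈ 49.500, y ≈ -23.007 km (keep extra digits for the depth step; rounded: 49.5, -23.0).
Then from the BDM sphere: z² = 102.33² − (x + 42.0)² − (y − 6.2)² with x = 49.500, y = -23.007, so z ≈ 35.301 ≈ 35.3 km.
Check against PKD (with the unrounded solution): distance 180.27 ≈ 180.28 km. ✓

(49.5, -23.0, 35.3)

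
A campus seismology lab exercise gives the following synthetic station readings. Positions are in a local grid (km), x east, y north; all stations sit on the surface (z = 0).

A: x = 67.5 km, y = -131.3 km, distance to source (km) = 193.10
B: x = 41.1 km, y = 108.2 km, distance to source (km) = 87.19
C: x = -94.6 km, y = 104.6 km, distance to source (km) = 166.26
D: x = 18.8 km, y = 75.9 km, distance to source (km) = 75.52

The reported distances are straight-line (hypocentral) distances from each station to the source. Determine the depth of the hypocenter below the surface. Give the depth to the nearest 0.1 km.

z ≈ 64.3 km

Each station gives a sphere (x−x_i)² + (y−y_i)² + z² = d_i² (stations at z=0).
Subtracting the A sphere from B and C: z² cancels, leaving linear equations in x and y:
-52.8 x + 479.0 y = 21286.02
-324.2 x + 471.8 y = 7739.60
Solving: x ≈ 48.592, y ≈ 49.795 km (keep extra digits for the depth step; rounded: 48.6, 49.8).
Then from the A sphere: z² = 193.10² − (x − 67.5)² − (y + 131.3)² with x = 48.592, y = 49.795, so z ≈ 64.302 ≈ 64.3 km.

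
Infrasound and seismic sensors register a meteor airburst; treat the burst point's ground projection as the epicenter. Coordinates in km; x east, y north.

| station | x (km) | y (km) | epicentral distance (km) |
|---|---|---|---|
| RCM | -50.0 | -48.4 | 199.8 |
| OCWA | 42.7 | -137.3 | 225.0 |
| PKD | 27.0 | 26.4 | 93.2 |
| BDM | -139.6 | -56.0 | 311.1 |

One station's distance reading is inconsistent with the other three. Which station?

Solve using three stations at a time. Using RCM, OCWA, PKD (subtract circle equations pairwise → linear system) gives (x, y) ≈ (103.7, 79.2).
Distances from that point to each station vs reported:
  RCM: calculated 199.8 vs reported 199.8 → residual 0.0 km
  OCWA: calculated 225.0 vs reported 225.0 → residual 0.0 km
  PKD: calculated 93.1 vs reported 93.2 → residual 0.1 km
  BDM: calculated 278.3 vs reported 311.1 → residual 32.8 km
RCM, OCWA, PKD are mutually consistent (residuals ≈ 0); BDM is off by 32.8 km.

BDM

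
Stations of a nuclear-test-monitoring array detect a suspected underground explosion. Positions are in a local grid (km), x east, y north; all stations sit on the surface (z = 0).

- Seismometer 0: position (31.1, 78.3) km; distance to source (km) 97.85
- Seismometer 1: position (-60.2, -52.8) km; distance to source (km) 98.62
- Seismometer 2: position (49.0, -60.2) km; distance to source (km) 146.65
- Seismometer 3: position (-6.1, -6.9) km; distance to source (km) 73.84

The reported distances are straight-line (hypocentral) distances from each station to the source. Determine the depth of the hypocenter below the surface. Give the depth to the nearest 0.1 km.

Each station gives a sphere (x−x_i)² + (y−y_i)² + z² = d_i² (stations at z=0).
Subtracting the Seismometer 0 sphere from Seismometer 1 and Seismometer 2: z² cancels, leaving linear equations in x and y:
-182.6 x − 262.2 y = -837.50
35.8 x − 277.0 y = -13004.66
Solving: x ≈ -52.993, y ≈ 40.099 km (keep extra digits for the depth step; rounded: -53.0, 40.1).
Then from the Seismometer 0 sphere: z² = 97.85² − (x − 31.1)² − (y − 78.3)² with x = -52.993, y = 40.099, so z ≈ 32.306 ≈ 32.3 km.
Check against Seismometer 3 (with the unrounded solution): distance 73.83 ≈ 73.84 km. ✓

depth ≈ 32.3 km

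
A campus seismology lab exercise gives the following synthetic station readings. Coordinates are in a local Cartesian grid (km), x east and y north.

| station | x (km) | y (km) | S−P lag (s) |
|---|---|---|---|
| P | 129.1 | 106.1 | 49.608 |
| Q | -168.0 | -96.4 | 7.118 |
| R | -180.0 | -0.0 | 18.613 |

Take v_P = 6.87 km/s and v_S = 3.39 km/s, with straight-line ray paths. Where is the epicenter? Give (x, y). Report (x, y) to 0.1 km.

Distance from S−P lag: d = Δt · v_P v_S / (v_P − v_S) = Δt · (6.87·3.39)/(6.87−3.39) ≈ 6.6923·Δt.
So d_P = 331.99, d_Q = 47.64, d_R = 124.56 km.
Circle about each station: (x − 129.1)² + (y − 106.1)² = 331.99²; (x + 168.0)² + (y + 96.4)² = 47.64²; (x + 180.0)² + y² = 124.56².
Subtracting pairs of circle equations eliminates x²+y² and gives linear equations (the radical axes):
-594.2 x − 405.0 y = 117540.73
-618.2 x − 212.2 y = 99178.15
Solving the 2×2 system: x ≈ -122.5, y ≈ -110.5 km.

-122.5 km east, -110.5 km north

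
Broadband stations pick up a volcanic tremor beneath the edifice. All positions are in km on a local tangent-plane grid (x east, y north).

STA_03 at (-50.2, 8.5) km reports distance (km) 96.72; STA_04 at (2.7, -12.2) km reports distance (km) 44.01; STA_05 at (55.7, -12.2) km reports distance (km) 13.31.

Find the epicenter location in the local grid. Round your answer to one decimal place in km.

(45.8, -3.3)

Circle about each station: (x + 50.2)² + (y − 8.5)² = 96.72²; (x − 2.7)² + (y + 12.2)² = 44.01²; (x − 55.7)² + (y + 12.2)² = 13.31².
Subtracting the STA_03 equation from the STA_04 and STA_05 equations removes the quadratic terms:
105.8 x − 41.4 y = 4981.72
211.8 x − 41.4 y = 9836.64
Solving the 2×2 system: x ≈ 45.8, y ≈ -3.3 km.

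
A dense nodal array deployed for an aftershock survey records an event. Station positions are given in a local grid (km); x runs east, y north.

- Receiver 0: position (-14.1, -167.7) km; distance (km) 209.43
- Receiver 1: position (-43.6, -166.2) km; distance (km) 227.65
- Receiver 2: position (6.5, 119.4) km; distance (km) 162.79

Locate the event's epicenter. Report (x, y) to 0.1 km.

(114.5, -2.4)

Circle about each station: (x + 14.1)² + (y + 167.7)² = 209.43²; (x + 43.6)² + (y + 166.2)² = 227.65²; (x − 6.5)² + (y − 119.4)² = 162.79².
Subtracting the Receiver 0 equation from the Receiver 1 and Receiver 2 equations removes the quadratic terms:
-59.0 x + 3.0 y = -6762.30
41.2 x + 574.2 y = 3336.85
Solving the 2×2 system: x ≈ 114.5, y ≈ -2.4 km.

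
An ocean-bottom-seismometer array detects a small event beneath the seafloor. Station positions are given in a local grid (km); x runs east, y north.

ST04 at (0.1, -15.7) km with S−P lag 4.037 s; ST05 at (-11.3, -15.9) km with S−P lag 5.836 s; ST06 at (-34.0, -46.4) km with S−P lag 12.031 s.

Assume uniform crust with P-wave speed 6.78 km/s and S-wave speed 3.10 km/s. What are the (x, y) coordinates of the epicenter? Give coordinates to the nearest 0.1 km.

19.6 km east, -3.4 km north

Distance from S−P lag: d = Δt · v_P v_S / (v_P − v_S) = Δt · (6.78·3.10)/(6.78−3.10) ≈ 5.7114·Δt.
So d_ST04 = 23.06, d_ST05 = 33.33, d_ST06 = 68.71 km.
Circle about each station: (x − 0.1)² + (y + 15.7)² = 23.06²; (x + 11.3)² + (y + 15.9)² = 33.33²; (x + 34.0)² + (y + 46.4)² = 68.71².
Subtracting pairs of circle equations eliminates x²+y² and gives linear equations (the radical axes):
-22.8 x − 0.4 y = -445.13
-68.2 x − 61.4 y = -1126.84
Solving the 2×2 system: x ≈ 19.6, y ≈ -3.4 km.
Check against ST04 (with the unrounded x, y): √((x − 0.1)²+(y + 15.7)²) = 23.04 ≈ 23.06 km. ✓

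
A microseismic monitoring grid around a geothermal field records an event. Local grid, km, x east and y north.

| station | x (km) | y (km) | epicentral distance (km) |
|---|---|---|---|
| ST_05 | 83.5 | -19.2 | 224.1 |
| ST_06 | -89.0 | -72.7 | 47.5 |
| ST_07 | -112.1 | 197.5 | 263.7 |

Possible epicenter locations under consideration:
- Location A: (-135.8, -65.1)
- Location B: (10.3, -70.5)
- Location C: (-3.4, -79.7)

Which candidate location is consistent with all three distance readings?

Location A

For each candidate, compare |candidate − station| to the reported distance:
Location A: residuals ST_05 0.0, ST_06 0.1, ST_07 0.0 → max 0.1 km
Location B: residuals ST_05 134.7, ST_06 51.8, ST_07 30.9 → max 134.7 km
Location C: residuals ST_05 118.2, ST_06 38.4, ST_07 34.1 → max 118.2 km
Only Location A has all residuals ≈ 0.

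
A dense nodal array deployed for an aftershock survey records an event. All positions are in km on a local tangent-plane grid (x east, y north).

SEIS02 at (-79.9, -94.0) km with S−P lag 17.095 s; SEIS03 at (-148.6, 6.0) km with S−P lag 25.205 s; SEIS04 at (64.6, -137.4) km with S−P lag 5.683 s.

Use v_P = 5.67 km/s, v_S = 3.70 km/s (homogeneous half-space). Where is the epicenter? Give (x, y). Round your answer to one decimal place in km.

Distance from S−P lag: d = Δt · v_P v_S / (v_P − v_S) = Δt · (5.67·3.70)/(5.67−3.70) ≈ 10.6492·Δt.
So d_SEIS02 = 182.05, d_SEIS03 = 268.41, d_SEIS04 = 60.52 km.
Circle about each station: (x + 79.9)² + (y + 94.0)² = 182.05²; (x + 148.6)² + (y − 6.0)² = 268.41²; (x − 64.6)² + (y + 137.4)² = 60.52².
Subtracting the SEIS02 equation from the SEIS03 and SEIS04 equations removes the quadratic terms:
-137.4 x + 200.0 y = -32003.78
289.0 x − 86.8 y = 37311.44
Solving the 2×2 system: x ≈ 102.1, y ≈ -89.9 km.

(102.1, -89.9)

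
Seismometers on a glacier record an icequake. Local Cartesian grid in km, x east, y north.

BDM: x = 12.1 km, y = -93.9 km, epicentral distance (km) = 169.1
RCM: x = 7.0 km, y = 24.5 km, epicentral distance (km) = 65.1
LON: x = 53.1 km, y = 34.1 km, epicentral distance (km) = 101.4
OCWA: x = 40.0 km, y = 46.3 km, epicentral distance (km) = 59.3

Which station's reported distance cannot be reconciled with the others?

OCWA

Solve using three stations at a time. Using BDM, RCM, LON (subtract circle equations pairwise → linear system) gives (x, y) ≈ (-43.1, 65.9).
Distances from that point to each station vs reported:
  BDM: calculated 169.1 vs reported 169.1 → residual 0.0 km
  RCM: calculated 65.0 vs reported 65.1 → residual 0.1 km
  LON: calculated 101.3 vs reported 101.4 → residual 0.1 km
  OCWA: calculated 85.4 vs reported 59.3 → residual 26.1 km
BDM, RCM, LON are mutually consistent (residuals ≈ 0); OCWA is off by 26.1 km.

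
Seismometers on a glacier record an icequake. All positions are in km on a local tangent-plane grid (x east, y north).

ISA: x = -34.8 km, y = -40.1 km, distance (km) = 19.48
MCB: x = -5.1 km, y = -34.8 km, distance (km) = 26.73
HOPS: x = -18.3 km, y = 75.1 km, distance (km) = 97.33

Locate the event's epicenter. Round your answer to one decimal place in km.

-28.4 km east, -21.7 km north

Circle about each station: (x + 34.8)² + (y + 40.1)² = 19.48²; (x + 5.1)² + (y + 34.8)² = 26.73²; (x + 18.3)² + (y − 75.1)² = 97.33².
Subtracting the ISA equation from the MCB and HOPS equations removes the quadratic terms:
59.4 x + 10.6 y = -1917.02
33.0 x + 230.4 y = -5937.81
Solving the 2×2 system: x ≈ -28.4, y ≈ -21.7 km.
Check against ISA (with the unrounded x, y): √((x + 34.8)²+(y + 40.1)²) = 19.48 ≈ 19.48 km. ✓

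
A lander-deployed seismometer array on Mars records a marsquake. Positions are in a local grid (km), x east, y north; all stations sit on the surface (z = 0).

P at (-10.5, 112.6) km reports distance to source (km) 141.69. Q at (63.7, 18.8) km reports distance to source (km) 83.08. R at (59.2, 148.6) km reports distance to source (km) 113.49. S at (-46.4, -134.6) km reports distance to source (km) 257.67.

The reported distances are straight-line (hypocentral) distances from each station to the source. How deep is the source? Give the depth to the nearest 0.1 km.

depth ≈ 52.4 km

Each station gives a sphere (x−x_i)² + (y−y_i)² + z² = d_i² (stations at z=0).
Subtracting the P sphere from Q and R: z² cancels, leaving linear equations in x and y:
148.4 x − 187.6 y = 4795.89
139.4 x + 72.0 y = 19993.67
Solving: x ≈ 111.198, y ≈ 62.398 km (keep extra digits for the depth step; rounded: 111.2, 62.4).
Then from the P sphere: z² = 141.69² − (x + 10.5)² − (y − 112.6)² with x = 111.198, y = 62.398, so z ≈ 52.397 ≈ 52.4 km.
Check against S (with the unrounded solution): distance 257.66 ≈ 257.67 km. ✓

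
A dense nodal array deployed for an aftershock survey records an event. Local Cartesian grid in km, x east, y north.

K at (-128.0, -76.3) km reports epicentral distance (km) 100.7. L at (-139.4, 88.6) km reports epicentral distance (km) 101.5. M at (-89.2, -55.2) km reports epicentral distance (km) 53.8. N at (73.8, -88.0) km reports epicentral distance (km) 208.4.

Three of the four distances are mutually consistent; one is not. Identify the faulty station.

Solve using three stations at a time. Using L, M, N (subtract circle equations pairwise → linear system) gives (x, y) ≈ (-119.8, -11.0).
Distances from that point to each station vs reported:
  K: calculated 65.8 vs reported 100.7 → residual 34.9 km
  L: calculated 101.5 vs reported 101.5 → residual 0.0 km
  M: calculated 53.8 vs reported 53.8 → residual 0.0 km
  N: calculated 208.4 vs reported 208.4 → residual 0.0 km
L, M, N are mutually consistent (residuals ≈ 0); K is off by 34.9 km.

K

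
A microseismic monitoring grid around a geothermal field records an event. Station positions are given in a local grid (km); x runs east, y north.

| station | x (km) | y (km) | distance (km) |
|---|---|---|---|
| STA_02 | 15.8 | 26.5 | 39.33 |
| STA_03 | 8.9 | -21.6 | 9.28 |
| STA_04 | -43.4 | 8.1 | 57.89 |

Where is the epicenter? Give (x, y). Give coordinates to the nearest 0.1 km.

(10.7, -12.5)

Circle about each station: (x − 15.8)² + (y − 26.5)² = 39.33²; (x − 8.9)² + (y + 21.6)² = 9.28²; (x + 43.4)² + (y − 8.1)² = 57.89².
Subtracting the STA_02 equation from the STA_03 and STA_04 equations removes the quadratic terms:
-13.8 x − 96.2 y = 1054.61
-118.4 x − 36.8 y = -807.12
Solving the 2×2 system: x ≈ 10.7, y ≈ -12.5 km.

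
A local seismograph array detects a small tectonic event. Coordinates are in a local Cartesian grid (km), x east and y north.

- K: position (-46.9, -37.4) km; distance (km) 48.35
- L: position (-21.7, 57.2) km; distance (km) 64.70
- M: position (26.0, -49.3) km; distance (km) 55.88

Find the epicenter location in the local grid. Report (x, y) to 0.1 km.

Circle about each station: (x + 46.9)² + (y + 37.4)² = 48.35²; (x + 21.7)² + (y − 57.2)² = 64.70²; (x − 26.0)² + (y + 49.3)² = 55.88².
Subtracting the K equation from the L and M equations removes the quadratic terms:
50.4 x + 189.2 y = -1704.01
145.8 x − 23.8 y = -1276.73
Solving the 2×2 system: x ≈ -9.8, y ≈ -6.4 km.

(-9.8, -6.4)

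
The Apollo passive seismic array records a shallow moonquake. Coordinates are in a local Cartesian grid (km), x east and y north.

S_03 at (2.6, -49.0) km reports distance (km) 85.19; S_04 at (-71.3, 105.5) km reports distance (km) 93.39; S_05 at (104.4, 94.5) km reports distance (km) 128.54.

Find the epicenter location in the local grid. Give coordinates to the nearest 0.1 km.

Circle about each station: (x − 2.6)² + (y + 49.0)² = 85.19²; (x + 71.3)² + (y − 105.5)² = 93.39²; (x − 104.4)² + (y − 94.5)² = 128.54².
Subtracting pairs of circle equations eliminates x²+y² and gives linear equations (the radical axes):
-147.8 x + 309.0 y = 12341.82
203.6 x + 287.0 y = 8156.65
Solving the 2×2 system: x ≈ -9.7, y ≈ 35.3 km.

x ≈ -9.7 km, y ≈ 35.3 km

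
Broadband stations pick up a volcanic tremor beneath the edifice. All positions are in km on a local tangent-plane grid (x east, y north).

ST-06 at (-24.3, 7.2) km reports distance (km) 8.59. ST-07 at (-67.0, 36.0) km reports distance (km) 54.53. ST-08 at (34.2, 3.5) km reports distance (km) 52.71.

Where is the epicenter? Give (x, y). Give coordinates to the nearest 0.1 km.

Circle about each station: (x + 24.3)² + (y − 7.2)² = 8.59²; (x + 67.0)² + (y − 36.0)² = 54.53²; (x − 34.2)² + (y − 3.5)² = 52.71².
Subtracting pairs of circle equations eliminates x²+y² and gives linear equations (the radical axes):
-85.4 x + 57.6 y = 2242.94
117.0 x − 7.4 y = -2165.00
Solving the 2×2 system: x ≈ -17.7, y ≈ 12.7 km.

(-17.7, 12.7)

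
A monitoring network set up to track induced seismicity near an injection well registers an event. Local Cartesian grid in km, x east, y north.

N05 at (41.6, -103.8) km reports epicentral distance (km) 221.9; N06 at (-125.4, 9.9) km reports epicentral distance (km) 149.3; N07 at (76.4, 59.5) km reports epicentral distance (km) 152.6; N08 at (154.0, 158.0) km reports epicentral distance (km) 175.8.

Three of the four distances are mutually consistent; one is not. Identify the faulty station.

N07

Solve using three stations at a time. Using N05, N06, N08 (subtract circle equations pairwise → linear system) gives (x, y) ≈ (-15.3, 110.7).
Distances from that point to each station vs reported:
  N05: calculated 221.9 vs reported 221.9 → residual 0.0 km
  N06: calculated 149.3 vs reported 149.3 → residual 0.0 km
  N07: calculated 105.0 vs reported 152.6 → residual 47.6 km
  N08: calculated 175.8 vs reported 175.8 → residual 0.0 km
N05, N06, N08 are mutually consistent (residuals ≈ 0); N07 is off by 47.6 km.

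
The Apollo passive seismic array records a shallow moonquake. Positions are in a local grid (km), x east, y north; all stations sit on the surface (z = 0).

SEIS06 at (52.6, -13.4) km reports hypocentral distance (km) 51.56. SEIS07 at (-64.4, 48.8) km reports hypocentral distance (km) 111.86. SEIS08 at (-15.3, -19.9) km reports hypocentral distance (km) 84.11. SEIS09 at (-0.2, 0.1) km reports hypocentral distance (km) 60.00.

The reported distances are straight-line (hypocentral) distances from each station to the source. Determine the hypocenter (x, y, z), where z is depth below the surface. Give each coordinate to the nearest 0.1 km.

Each station gives a sphere (x−x_i)² + (y−y_i)² + z² = d_i² (stations at z=0).
Subtracting the SEIS06 sphere from SEIS07 and SEIS08: z² cancels, leaving linear equations in x and y:
-234.0 x + 124.4 y = -6271.75
-135.8 x − 13.0 y = -6732.28
Solving: x ≈ 46.100, y ≈ 36.300 km (keep extra digits for the depth step; rounded: 46.1, 36.3).
Then from the SEIS06 sphere: z² = 51.56² − (x − 52.6)² − (y + 13.4)² with x = 46.100, y = 36.300, so z ≈ 12.087 ≈ 12.1 km.

(46.1, 36.3, 12.1)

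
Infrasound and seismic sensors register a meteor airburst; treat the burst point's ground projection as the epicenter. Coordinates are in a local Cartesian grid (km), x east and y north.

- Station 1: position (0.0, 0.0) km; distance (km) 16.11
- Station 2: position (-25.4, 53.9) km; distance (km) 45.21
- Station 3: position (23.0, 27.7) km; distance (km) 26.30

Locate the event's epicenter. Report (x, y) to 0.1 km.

Circle about each station: x² + y² = 16.11²; (x + 25.4)² + (y − 53.9)² = 45.21²; (x − 23.0)² + (y − 27.7)² = 26.30².
Subtracting pairs of circle equations eliminates x²+y² and gives linear equations (the radical axes):
-50.8 x + 107.8 y = 1765.96
46.0 x + 55.4 y = 864.13
Solving the 2×2 system: x ≈ -0.6, y ≈ 16.1 km.

x ≈ -0.6 km, y ≈ 16.1 km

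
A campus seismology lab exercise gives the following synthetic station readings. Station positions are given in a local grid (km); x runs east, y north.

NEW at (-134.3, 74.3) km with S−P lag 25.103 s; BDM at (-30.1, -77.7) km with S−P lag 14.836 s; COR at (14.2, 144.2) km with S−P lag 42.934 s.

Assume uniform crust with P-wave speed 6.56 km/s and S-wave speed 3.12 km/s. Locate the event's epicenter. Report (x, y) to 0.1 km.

x ≈ -118.3 km, y ≈ -74.2 km

Distance from S−P lag: d = Δt · v_P v_S / (v_P − v_S) = Δt · (6.56·3.12)/(6.56−3.12) ≈ 5.9498·Δt.
So d_NEW = 149.36, d_BDM = 88.27, d_COR = 255.45 km.
Circle about each station: (x + 134.3)² + (y − 74.3)² = 149.36²; (x + 30.1)² + (y + 77.7)² = 88.27²; (x − 14.2)² + (y − 144.2)² = 255.45².
Subtracting the NEW equation from the BDM and COR equations removes the quadratic terms:
208.4 x − 304.0 y = -2096.86
297.0 x + 139.8 y = -45507.99
Solving the 2×2 system: x ≈ -118.3, y ≈ -74.2 km.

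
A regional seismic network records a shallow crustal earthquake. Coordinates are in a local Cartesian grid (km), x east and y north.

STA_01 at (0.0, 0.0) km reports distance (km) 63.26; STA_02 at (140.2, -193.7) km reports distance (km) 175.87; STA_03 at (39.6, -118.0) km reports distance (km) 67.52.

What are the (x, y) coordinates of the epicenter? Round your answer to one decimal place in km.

Circle about each station: x² + y² = 63.26²; (x − 140.2)² + (y + 193.7)² = 175.87²; (x − 39.6)² + (y + 118.0)² = 67.52².
Subtracting the STA_01 equation from the STA_02 and STA_03 equations removes the quadratic terms:
280.4 x − 387.4 y = 30247.30
79.2 x − 236.0 y = 14935.04
Solving the 2×2 system: x ≈ 38.1, y ≈ -50.5 km.
Check against STA_01 (with the unrounded x, y): √(x²+y²) = 63.26 ≈ 63.26 km. ✓

38.1 km east, -50.5 km north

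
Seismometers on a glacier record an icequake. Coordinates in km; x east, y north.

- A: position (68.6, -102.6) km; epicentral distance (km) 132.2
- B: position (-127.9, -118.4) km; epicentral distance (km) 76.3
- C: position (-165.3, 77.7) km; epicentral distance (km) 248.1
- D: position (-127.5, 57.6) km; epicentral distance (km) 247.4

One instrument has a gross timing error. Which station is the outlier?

D

Solve using three stations at a time. Using A, B, C (subtract circle equations pairwise → linear system) gives (x, y) ≈ (-56.5, -145.3).
Distances from that point to each station vs reported:
  A: calculated 132.2 vs reported 132.2 → residual 0.0 km
  B: calculated 76.3 vs reported 76.3 → residual 0.0 km
  C: calculated 248.1 vs reported 248.1 → residual 0.0 km
  D: calculated 214.9 vs reported 247.4 → residual 32.5 km
A, B, C are mutually consistent (residuals ≈ 0); D is off by 32.5 km.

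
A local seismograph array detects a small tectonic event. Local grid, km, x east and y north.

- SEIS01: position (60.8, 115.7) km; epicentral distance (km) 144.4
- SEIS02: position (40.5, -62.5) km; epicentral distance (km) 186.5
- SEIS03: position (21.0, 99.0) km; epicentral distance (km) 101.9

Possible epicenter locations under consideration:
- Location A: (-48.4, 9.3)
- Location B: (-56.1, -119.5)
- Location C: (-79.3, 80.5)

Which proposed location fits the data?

For each candidate, compare |candidate − station| to the reported distance:
Location A: residuals SEIS01 8.1, SEIS02 72.2, SEIS03 11.5 → max 72.2 km
Location B: residuals SEIS01 118.2, SEIS02 74.3, SEIS03 129.8 → max 129.8 km
Location C: residuals SEIS01 0.1, SEIS02 0.1, SEIS03 0.1 → max 0.1 km
Only Location C has all residuals ≈ 0.

Location C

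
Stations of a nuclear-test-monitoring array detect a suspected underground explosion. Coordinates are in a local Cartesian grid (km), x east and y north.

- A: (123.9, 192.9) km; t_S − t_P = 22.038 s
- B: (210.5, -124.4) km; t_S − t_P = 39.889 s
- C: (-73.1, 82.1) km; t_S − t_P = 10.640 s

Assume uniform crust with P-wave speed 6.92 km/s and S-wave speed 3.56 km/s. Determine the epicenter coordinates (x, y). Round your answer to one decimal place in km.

(4.9, 83.6)

Distance from S−P lag: d = Δt · v_P v_S / (v_P − v_S) = Δt · (6.92·3.56)/(6.92−3.56) ≈ 7.3319·Δt.
So d_A = 161.58, d_B = 292.46, d_C = 78.01 km.
Circle about each station: (x − 123.9)² + (y − 192.9)² = 161.58²; (x − 210.5)² + (y + 124.4)² = 292.46²; (x + 73.1)² + (y − 82.1)² = 78.01².
Subtracting pairs of circle equations eliminates x²+y² and gives linear equations (the radical axes):
173.2 x − 634.6 y = -52200.77
-394.0 x − 221.6 y = -20455.06
Solving the 2×2 system: x ≈ 4.9, y ≈ 83.6 km.
Check against A (with the unrounded x, y): √((x − 123.9)²+(y − 192.9)²) = 161.58 ≈ 161.58 km. ✓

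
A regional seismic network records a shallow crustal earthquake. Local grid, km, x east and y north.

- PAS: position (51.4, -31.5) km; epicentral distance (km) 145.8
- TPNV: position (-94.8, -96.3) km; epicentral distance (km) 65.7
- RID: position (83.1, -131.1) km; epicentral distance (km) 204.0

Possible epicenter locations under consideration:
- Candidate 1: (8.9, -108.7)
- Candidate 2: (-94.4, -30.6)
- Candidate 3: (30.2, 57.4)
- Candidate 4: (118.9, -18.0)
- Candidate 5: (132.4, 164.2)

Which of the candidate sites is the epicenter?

Candidate 2

For each candidate, compare |candidate − station| to the reported distance:
Candidate 1: residuals PAS 57.7, TPNV 38.7, RID 126.5 → max 126.5 km
Candidate 2: residuals PAS 0.0, TPNV 0.0, RID 0.0 → max 0.0 km
Candidate 3: residuals PAS 54.4, TPNV 132.4, RID 8.2 → max 132.4 km
Candidate 4: residuals PAS 77.0, TPNV 161.9, RID 85.4 → max 161.9 km
Candidate 5: residuals PAS 66.0, TPNV 280.0, RID 95.4 → max 280.0 km
Only Candidate 2 has all residuals ≈ 0.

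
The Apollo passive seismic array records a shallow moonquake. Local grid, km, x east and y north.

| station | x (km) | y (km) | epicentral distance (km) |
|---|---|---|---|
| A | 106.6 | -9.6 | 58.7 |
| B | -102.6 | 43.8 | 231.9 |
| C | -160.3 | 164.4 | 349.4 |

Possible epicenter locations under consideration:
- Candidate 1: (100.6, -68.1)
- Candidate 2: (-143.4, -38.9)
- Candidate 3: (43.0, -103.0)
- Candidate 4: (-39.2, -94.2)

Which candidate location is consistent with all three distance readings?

Candidate 1

For each candidate, compare |candidate − station| to the reported distance:
Candidate 1: residuals A 0.1, B 0.1, C 0.1 → max 0.1 km
Candidate 2: residuals A 193.0, B 139.7, C 145.4 → max 193.0 km
Candidate 3: residuals A 54.3, B 25.1, C 13.5 → max 54.3 km
Candidate 4: residuals A 109.9, B 80.0, C 63.8 → max 109.9 km
Only Candidate 1 has all residuals ≈ 0.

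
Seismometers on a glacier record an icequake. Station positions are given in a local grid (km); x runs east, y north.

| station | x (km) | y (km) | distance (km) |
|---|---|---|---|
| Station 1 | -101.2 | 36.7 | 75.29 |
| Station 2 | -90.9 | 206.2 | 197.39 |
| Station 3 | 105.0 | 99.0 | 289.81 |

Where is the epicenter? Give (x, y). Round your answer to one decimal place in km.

Circle about each station: (x + 101.2)² + (y − 36.7)² = 75.29²; (x + 90.9)² + (y − 206.2)² = 197.39²; (x − 105.0)² + (y − 99.0)² = 289.81².
Subtracting pairs of circle equations eliminates x²+y² and gives linear equations (the radical axes):
20.6 x + 339.0 y = 5898.69
412.4 x + 124.6 y = -69083.58
Solving the 2×2 system: x ≈ -176.0, y ≈ 28.1 km.

x ≈ -176.0 km, y ≈ 28.1 km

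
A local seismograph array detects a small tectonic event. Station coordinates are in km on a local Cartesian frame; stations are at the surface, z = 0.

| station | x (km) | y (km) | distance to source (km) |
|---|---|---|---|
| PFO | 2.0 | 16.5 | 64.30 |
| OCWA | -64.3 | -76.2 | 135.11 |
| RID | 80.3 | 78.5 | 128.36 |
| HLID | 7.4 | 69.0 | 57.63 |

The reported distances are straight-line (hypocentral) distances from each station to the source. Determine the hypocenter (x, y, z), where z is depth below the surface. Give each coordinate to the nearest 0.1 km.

x ≈ -44.0 km, y ≈ 55.5 km, depth ≈ 22.3 km

Each station gives a sphere (x−x_i)² + (y−y_i)² + z² = d_i² (stations at z=0).
Subtracting the PFO sphere from OCWA and RID: z² cancels, leaving linear equations in x and y:
-132.6 x − 185.4 y = -4455.54
156.6 x + 124.0 y = -7.71
Solving: x ≈ -43.992, y ≈ 55.496 km (keep extra digits for the depth step; rounded: -44.0, 55.5).
Then from the PFO sphere: z² = 64.30² − (x − 2.0)² − (y − 16.5)² with x = -43.992, y = 55.496, so z ≈ 22.328 ≈ 22.3 km.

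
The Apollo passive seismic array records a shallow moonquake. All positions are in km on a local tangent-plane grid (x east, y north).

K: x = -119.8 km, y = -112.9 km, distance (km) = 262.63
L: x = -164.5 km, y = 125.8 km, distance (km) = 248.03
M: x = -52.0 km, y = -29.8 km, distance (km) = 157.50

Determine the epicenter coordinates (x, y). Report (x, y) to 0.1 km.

Circle about each station: (x + 119.8)² + (y + 112.9)² = 262.63²; (x + 164.5)² + (y − 125.8)² = 248.03²; (x + 52.0)² + (y + 29.8)² = 157.50².
Subtracting the K equation from the L and M equations removes the quadratic terms:
-89.4 x + 477.4 y = 23243.08
135.6 x + 166.2 y = 20661.86
Solving the 2×2 system: x ≈ 75.4, y ≈ 62.8 km.

x ≈ 75.4 km, y ≈ 62.8 km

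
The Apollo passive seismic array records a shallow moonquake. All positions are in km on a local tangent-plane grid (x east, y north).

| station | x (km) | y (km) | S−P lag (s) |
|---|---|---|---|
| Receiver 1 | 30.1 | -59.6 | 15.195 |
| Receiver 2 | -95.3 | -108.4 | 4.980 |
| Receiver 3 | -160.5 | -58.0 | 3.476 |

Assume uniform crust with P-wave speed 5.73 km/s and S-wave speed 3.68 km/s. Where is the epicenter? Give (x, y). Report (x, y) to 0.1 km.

x ≈ -126.0 km, y ≈ -67.4 km

Distance from S−P lag: d = Δt · v_P v_S / (v_P − v_S) = Δt · (5.73·3.68)/(5.73−3.68) ≈ 10.2860·Δt.
So d_Receiver 1 = 156.30, d_Receiver 2 = 51.22, d_Receiver 3 = 35.75 km.
Circle about each station: (x − 30.1)² + (y + 59.6)² = 156.30²; (x + 95.3)² + (y + 108.4)² = 51.22²; (x + 160.5)² + (y + 58.0)² = 35.75².
Subtracting pairs of circle equations eliminates x²+y² and gives linear equations (the radical axes):
-250.8 x − 97.6 y = 38180.68
-381.2 x + 3.2 y = 47817.71
Solving the 2×2 system: x ≈ -126.0, y ≈ -67.4 km.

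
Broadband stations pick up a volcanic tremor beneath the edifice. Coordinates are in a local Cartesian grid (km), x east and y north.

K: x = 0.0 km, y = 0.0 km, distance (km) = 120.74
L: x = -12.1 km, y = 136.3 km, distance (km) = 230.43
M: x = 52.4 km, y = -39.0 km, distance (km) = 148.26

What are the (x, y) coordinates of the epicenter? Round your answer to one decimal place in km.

(-89.9, -80.6)

Circle about each station: x² + y² = 120.74²; (x + 12.1)² + (y − 136.3)² = 230.43²; (x − 52.4)² + (y + 39.0)² = 148.26².
Subtracting the K equation from the L and M equations removes the quadratic terms:
-24.2 x + 272.6 y = -19795.74
104.8 x − 78.0 y = -3136.12
Solving the 2×2 system: x ≈ -89.9, y ≈ -80.6 km.
Check against K (with the unrounded x, y): √(x²+y²) = 120.75 ≈ 120.74 km. ✓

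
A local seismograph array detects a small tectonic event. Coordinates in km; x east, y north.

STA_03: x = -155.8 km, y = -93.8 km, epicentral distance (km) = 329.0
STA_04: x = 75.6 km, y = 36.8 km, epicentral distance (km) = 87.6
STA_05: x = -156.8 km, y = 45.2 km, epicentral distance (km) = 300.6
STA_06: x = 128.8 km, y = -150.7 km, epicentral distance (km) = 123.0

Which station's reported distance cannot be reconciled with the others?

Solve using three stations at a time. Using STA_04, STA_05, STA_06 (subtract circle equations pairwise → linear system) gives (x, y) ≈ (134.8, -27.8).
Distances from that point to each station vs reported:
  STA_03: calculated 298.0 vs reported 329.0 → residual 31.0 km
  STA_04: calculated 87.6 vs reported 87.6 → residual 0.0 km
  STA_05: calculated 300.6 vs reported 300.6 → residual 0.0 km
  STA_06: calculated 123.0 vs reported 123.0 → residual 0.0 km
STA_04, STA_05, STA_06 are mutually consistent (residuals ≈ 0); STA_03 is off by 31.0 km.

STA_03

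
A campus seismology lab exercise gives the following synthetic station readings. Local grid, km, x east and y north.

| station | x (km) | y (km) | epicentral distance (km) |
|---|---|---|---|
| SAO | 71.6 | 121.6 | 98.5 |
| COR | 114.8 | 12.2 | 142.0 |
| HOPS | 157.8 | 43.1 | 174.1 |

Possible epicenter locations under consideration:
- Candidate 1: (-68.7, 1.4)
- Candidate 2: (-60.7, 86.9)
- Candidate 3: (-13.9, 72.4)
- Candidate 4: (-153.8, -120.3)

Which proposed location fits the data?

Candidate 3

For each candidate, compare |candidate − station| to the reported distance:
Candidate 1: residuals SAO 86.2, COR 41.8, HOPS 56.2 → max 86.2 km
Candidate 2: residuals SAO 38.3, COR 48.7, HOPS 48.7 → max 48.7 km
Candidate 3: residuals SAO 0.1, COR 0.1, HOPS 0.1 → max 0.1 km
Candidate 4: residuals SAO 232.1, COR 157.5, HOPS 177.7 → max 232.1 km
Only Candidate 3 has all residuals ≈ 0.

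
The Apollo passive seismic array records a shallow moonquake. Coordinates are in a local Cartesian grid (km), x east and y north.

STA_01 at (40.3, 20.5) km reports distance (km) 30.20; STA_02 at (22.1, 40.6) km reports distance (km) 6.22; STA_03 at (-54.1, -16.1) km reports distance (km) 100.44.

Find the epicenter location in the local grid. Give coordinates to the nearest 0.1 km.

x ≈ 24.6 km, y ≈ 46.3 km

Circle about each station: (x − 40.3)² + (y − 20.5)² = 30.20²; (x − 22.1)² + (y − 40.6)² = 6.22²; (x + 54.1)² + (y + 16.1)² = 100.44².
Subtracting pairs of circle equations eliminates x²+y² and gives linear equations (the radical axes):
-36.4 x + 40.2 y = 965.78
-188.8 x − 73.2 y = -8034.47
Solving the 2×2 system: x ≈ 24.6, y ≈ 46.3 km.
Check against STA_01 (with the unrounded x, y): √((x − 40.3)²+(y − 20.5)²) = 30.20 ≈ 30.20 km. ✓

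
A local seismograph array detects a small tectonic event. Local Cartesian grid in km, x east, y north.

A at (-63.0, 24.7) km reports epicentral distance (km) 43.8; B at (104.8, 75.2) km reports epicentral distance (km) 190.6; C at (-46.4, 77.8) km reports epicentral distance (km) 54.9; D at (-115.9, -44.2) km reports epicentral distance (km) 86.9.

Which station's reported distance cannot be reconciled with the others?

A

Solve using three stations at a time. Using B, C, D (subtract circle equations pairwise → linear system) gives (x, y) ≈ (-81.7, 35.7).
Distances from that point to each station vs reported:
  A: calculated 21.7 vs reported 43.8 → residual 22.1 km
  B: calculated 190.6 vs reported 190.6 → residual 0.0 km
  C: calculated 54.9 vs reported 54.9 → residual 0.0 km
  D: calculated 86.9 vs reported 86.9 → residual 0.0 km
B, C, D are mutually consistent (residuals ≈ 0); A is off by 22.1 km.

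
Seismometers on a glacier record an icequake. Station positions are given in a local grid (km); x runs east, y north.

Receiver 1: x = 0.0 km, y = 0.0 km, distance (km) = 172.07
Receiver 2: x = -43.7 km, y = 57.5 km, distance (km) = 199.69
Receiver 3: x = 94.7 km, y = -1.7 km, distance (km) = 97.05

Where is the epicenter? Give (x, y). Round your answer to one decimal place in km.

Circle about each station: x² + y² = 172.07²; (x + 43.7)² + (y − 57.5)² = 199.69²; (x − 94.7)² + (y + 1.7)² = 97.05².
Subtracting the Receiver 1 equation from the Receiver 2 and Receiver 3 equations removes the quadratic terms:
-87.4 x + 115.0 y = -5052.07
189.4 x − 3.4 y = 29160.36
Solving the 2×2 system: x ≈ 155.3, y ≈ 74.1 km.

155.3 km east, 74.1 km north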